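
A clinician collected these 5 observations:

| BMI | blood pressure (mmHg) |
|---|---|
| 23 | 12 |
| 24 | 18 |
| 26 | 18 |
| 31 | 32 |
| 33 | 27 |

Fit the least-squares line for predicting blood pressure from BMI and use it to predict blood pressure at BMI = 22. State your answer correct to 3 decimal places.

n = 5, Σx = 137, Σy = 107, Σxy = 3059, Σx² = 3831
Sxx = Σx² − (Σx)²/n = 3831 − 3753.8 = 77.2
Sxy = Σxy − (Σx)(Σy)/n = 3059 − 2931.8 = 127.2
b = Sxy/Sxx = 127.2/77.2 = 1.647668
a = ȳ − b·x̄ = 21.4 − 1.647668·27.4 = -23.746114
ŷ(22) = a + b·22 = -23.746114 + 1.647668·22 = 12.502591

12.503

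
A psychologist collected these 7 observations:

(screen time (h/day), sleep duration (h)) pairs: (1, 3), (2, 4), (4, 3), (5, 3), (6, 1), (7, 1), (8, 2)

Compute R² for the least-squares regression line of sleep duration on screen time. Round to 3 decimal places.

n = 7, Σx = 33, Σy = 17, Σxy = 67, Σx² = 195, Σy² = 49
Sxx = Σx² − (Σx)²/n = 195 − 155.571429 = 39.428571
Sxy = Σxy − (Σx)(Σy)/n = 67 − 80.142857 = -13.142857
Syy = Σy² − (Σy)²/n = 49 − 41.285714 = 7.714286
R² = Sxy²/(Sxx·Syy) = (-13.142857)²/(39.428571·7.714286) = 0.567901

0.568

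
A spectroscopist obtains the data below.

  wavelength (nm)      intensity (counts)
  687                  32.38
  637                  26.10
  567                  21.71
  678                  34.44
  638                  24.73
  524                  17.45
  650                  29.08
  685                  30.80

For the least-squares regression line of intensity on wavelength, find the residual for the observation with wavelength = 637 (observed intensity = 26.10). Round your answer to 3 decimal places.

n = 8, Σx = 5066, Σy = 216.69, Σxy = 139452.19, Σx² = 3232256
Sxx = Σx² − (Σx)²/n = 3232256 − 3208044.5 = 24211.5
Sxy = Σxy − (Σx)(Σy)/n = 139452.19 − 137218.9425 = 2233.2475
b = Sxy/Sxx = 2233.2475/24211.5 = 0.092239
a = ȳ − b·x̄ = 27.08625 − 0.092239·633.25 = -31.324174
ŷ(637) = -31.324174 + 0.092239·637 = 27.432147
residual = y − ŷ = 26.10 − 27.432147 = -1.332147

-1.332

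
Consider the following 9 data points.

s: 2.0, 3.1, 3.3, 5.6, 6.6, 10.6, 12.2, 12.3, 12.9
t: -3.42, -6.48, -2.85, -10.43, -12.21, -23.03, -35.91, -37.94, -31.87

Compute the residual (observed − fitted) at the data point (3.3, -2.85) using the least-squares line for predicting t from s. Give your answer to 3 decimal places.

n = 9, Σx = 68.6, Σy = -164.14, Σxy = -1735.332, Σx² = 678.32
Sxx = Σx² − (Σx)²/n = 678.32 − 522.884444 = 155.435556
Sxy = Σxy − (Σx)(Σy)/n = -1735.332 − (-1251.111556) = -484.220444
b = Sxy/Sxx = -484.220444/155.435556 = -3.115249
a = ȳ − b·x̄ = -18.237778 − (-3.115249)·7.622222 = 5.507342
ŷ(3.3) = 5.507342 + (-3.115249)·3.3 = -4.772980
residual = y − ŷ = -2.85 − (-4.772980) = 1.922980

1.923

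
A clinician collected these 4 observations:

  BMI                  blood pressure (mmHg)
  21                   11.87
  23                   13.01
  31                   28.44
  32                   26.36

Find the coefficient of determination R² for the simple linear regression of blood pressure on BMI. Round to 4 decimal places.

n = 4, Σx = 107, Σy = 79.68, Σxy = 2273.66, Σx² = 2955, Σy² = 1813.8402
Sxx = Σx² − (Σx)²/n = 2955 − 2862.25 = 92.75
Sxy = Σxy − (Σx)(Σy)/n = 2273.66 − 2131.44 = 142.22
Syy = Σy² − (Σy)²/n = 1813.8402 − 1587.2256 = 226.6146
R² = Sxy²/(Sxx·Syy) = (142.22)²/(92.75·226.6146) = 0.962320

0.9623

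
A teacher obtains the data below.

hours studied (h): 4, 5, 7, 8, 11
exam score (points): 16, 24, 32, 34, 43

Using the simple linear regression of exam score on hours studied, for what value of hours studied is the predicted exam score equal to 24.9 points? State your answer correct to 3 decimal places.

n = 5, Σx = 35, Σy = 149, Σxy = 1153, Σx² = 275
Sxx = Σx² − (Σx)²/n = 275 − 245 = 30
Sxy = Σxy − (Σx)(Σy)/n = 1153 − 1043 = 110
b = Sxy/Sxx = 110/30 = 3.666667
a = ȳ − b·x̄ = 29.8 − 3.666667·7 = 4.133333
Set a + b·x = 24.9: x = (24.9 − 4.133333) / 3.666667 = 5.663636

5.664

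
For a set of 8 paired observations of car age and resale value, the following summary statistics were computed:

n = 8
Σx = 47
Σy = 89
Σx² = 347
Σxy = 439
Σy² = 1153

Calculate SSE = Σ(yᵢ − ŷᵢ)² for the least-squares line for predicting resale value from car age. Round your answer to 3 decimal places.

63.616

Sxx = Σx² − (Σx)²/n = 347 − 276.125 = 70.875
Sxy = Σxy − (Σx)(Σy)/n = 439 − 522.875 = -83.875
Syy = Σy² − (Σy)²/n = 1153 − 990.125 = 162.875
b = Sxy/Sxx = -83.875/70.875 = -1.183422
SSE = Syy − b·Sxy = 162.875 − (-1.183422)·(-83.875) = 63.615520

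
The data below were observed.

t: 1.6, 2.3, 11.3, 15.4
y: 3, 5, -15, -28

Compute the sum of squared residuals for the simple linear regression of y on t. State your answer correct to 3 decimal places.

n = 4, Σx = 30.6, Σy = -35, Σxy = -584.4, Σx² = 372.7, Σy² = 1043
Sxx = Σx² − (Σx)²/n = 372.7 − 234.09 = 138.61
Sxy = Σxy − (Σx)(Σy)/n = -584.4 − (-267.75) = -316.65
Syy = Σy² − (Σy)²/n = 1043 − 306.25 = 736.75
b = Sxy/Sxx = -316.65/138.61 = -2.284467
SSE = Syy − b·Sxy = 736.75 − (-2.284467)·(-316.65) = 13.373458

13.373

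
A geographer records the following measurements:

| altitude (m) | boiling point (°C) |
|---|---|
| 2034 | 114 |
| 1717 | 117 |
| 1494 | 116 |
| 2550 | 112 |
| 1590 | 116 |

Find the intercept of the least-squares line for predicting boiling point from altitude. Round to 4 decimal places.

n = 5, Σx = 9385, Σy = 575, Σxy = 1076109, Σx² = 18347881
Sxx = Σx² − (Σx)²/n = 18347881 − 17615645 = 732236
Sxy = Σxy − (Σx)(Σy)/n = 1076109 − 1079275 = -3166
b = Sxy/Sxx = -3166/732236 = -0.004324
a = ȳ − b·x̄ = 115 − (-0.004324)·1877 = 123.115665

123.1157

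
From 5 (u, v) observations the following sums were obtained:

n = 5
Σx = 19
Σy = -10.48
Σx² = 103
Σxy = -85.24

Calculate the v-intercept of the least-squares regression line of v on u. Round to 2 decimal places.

Sxx = Σx² − (Σx)²/n = 103 − 72.2 = 30.8
Sxy = Σxy − (Σx)(Σy)/n = -85.24 − (-39.824) = -45.416
b = Sxy/Sxx = -45.416/30.8 = -1.474545
a = ȳ − b·x̄ = -2.096 − (-1.474545)·3.8 = 3.507273

3.51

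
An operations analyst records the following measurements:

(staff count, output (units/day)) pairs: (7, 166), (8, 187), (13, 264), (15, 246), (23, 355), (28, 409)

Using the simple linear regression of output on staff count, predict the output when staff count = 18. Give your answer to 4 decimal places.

n = 6, Σx = 94, Σy = 1627, Σxy = 29397, Σx² = 1820
Sxx = Σx² − (Σx)²/n = 1820 − 1472.666667 = 347.333333
Sxy = Σxy − (Σx)(Σy)/n = 29397 − 25489.666667 = 3907.333333
b = Sxy/Sxx = 3907.333333/347.333333 = 11.249520
a = ȳ − b·x̄ = 271.166667 − 11.249520·15.666667 = 94.924184
ŷ(18) = a + b·18 = 94.924184 + 11.249520·18 = 297.415547

297.4155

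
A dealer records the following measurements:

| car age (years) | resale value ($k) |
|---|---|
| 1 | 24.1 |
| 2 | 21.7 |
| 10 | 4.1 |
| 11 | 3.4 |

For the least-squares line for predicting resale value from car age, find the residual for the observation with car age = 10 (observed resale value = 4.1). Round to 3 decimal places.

-0.742

n = 4, Σx = 24, Σy = 53.3, Σxy = 145.9, Σx² = 226
Sxx = Σx² − (Σx)²/n = 226 − 144 = 82
Sxy = Σxy − (Σx)(Σy)/n = 145.9 − 319.8 = -173.9
b = Sxy/Sxx = -173.9/82 = -2.120732
a = ȳ − b·x̄ = 13.325 − (-2.120732)·6 = 26.049390
ŷ(10) = 26.049390 + (-2.120732)·10 = 4.842073
residual = y − ŷ = 4.1 − 4.842073 = -0.742073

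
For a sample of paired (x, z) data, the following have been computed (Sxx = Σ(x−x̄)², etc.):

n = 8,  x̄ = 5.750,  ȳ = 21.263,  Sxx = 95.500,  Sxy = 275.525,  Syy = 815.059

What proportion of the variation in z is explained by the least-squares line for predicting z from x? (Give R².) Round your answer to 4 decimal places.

R² = Sxy²/(Sxx·Syy) = (275.525)²/(95.5·815.059) = 0.975281

0.9753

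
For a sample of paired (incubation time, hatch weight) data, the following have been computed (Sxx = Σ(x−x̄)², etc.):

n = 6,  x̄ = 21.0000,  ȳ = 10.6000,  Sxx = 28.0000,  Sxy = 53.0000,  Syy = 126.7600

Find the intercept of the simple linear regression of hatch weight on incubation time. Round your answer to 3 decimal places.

b = Sxy/Sxx = 53/28 = 1.892857
a = ȳ − b·x̄ = 10.6 − 1.892857·21 = -29.15

-29.150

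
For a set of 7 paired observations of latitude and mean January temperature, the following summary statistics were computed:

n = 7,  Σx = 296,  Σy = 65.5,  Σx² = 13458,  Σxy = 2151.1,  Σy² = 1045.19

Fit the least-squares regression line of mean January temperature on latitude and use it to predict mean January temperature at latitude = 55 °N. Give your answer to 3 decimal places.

1.003

Sxx = Σx² − (Σx)²/n = 13458 − 12516.571429 = 941.428571
Sxy = Σxy − (Σx)(Σy)/n = 2151.1 − 2769.714286 = -618.614286
b = Sxy/Sxx = -618.614286/941.428571 = -0.657102
a = ȳ − b·x̄ = 9.357143 − (-0.657102)·42.285714 = 37.143156
ŷ(55) = a + b·55 = 37.143156 + (-0.657102)·55 = 1.002564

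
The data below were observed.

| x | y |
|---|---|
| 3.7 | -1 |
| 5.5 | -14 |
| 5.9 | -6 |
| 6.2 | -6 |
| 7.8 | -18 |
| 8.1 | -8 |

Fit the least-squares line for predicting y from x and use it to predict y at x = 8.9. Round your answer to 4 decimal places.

-15.0433

n = 6, Σx = 37.2, Σy = -53, Σxy = -358.5, Σx² = 243.64
Sxx = Σx² − (Σx)²/n = 243.64 − 230.64 = 13
Sxy = Σxy − (Σx)(Σy)/n = -358.5 − (-328.6) = -29.9
b = Sxy/Sxx = -29.9/13 = -2.3
a = ȳ − b·x̄ = -8.833333 − (-2.3)·6.2 = 5.426667
ŷ(8.9) = a + b·8.9 = 5.426667 + (-2.3)·8.9 = -15.043333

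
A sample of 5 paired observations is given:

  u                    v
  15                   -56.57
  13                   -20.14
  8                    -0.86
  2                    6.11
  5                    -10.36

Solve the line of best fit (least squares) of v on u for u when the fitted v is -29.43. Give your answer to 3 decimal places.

n = 5, Σx = 43, Σy = -81.82, Σxy = -1156.83, Σx² = 487
Sxx = Σx² − (Σx)²/n = 487 − 369.8 = 117.2
Sxy = Σxy − (Σx)(Σy)/n = -1156.83 − (-703.652) = -453.178
b = Sxy/Sxx = -453.178/117.2 = -3.866706
a = ȳ − b·x̄ = -16.364 − (-3.866706)·8.6 = 16.889676
Set a + b·x = -29.43: x = (-29.43 − 16.889676) / (-3.866706) = 11.979103

11.979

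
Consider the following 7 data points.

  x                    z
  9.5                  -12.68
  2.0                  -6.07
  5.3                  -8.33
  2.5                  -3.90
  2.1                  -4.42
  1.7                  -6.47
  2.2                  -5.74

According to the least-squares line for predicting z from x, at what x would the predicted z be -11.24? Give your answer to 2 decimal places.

8.24

n = 7, Σx = 25.3, Σy = -47.61, Σxy = -219.408, Σx² = 140.73
Sxx = Σx² − (Σx)²/n = 140.73 − 91.441429 = 49.288571
Sxy = Σxy − (Σx)(Σy)/n = -219.408 − (-172.076143) = -47.331857
b = Sxy/Sxx = -47.331857/49.288571 = -0.960301
a = ȳ − b·x̄ = -6.801429 − (-0.960301)·3.614286 = -3.330627
Set a + b·x = -11.24: x = (-11.24 − (-3.330627)) / (-0.960301) = 8.236349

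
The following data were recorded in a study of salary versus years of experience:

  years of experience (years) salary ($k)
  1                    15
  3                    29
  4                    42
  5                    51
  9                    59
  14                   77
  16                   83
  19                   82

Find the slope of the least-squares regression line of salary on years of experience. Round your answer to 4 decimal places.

n = 8, Σx = 71, Σy = 438, Σxy = 5020, Σx² = 945
Sxx = Σx² − (Σx)²/n = 945 − 630.125 = 314.875
Sxy = Σxy − (Σx)(Σy)/n = 5020 − 3887.25 = 1132.75
b = Sxy/Sxx = 1132.75/314.875 = 3.597459

3.5975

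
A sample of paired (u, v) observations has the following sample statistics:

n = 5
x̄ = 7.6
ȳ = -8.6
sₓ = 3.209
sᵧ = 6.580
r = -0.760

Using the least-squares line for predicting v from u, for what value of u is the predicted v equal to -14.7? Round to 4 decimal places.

b = r · sᵧ/sₓ = -0.76 · 6.58/3.209 = -1.558367
a = ȳ − b·x̄ = -8.6 − (-1.558367)·7.6 = 3.243590
Set a + b·x = -14.7: x = (-14.7 − 3.243590) / (-1.558367) = 11.514354

11.5144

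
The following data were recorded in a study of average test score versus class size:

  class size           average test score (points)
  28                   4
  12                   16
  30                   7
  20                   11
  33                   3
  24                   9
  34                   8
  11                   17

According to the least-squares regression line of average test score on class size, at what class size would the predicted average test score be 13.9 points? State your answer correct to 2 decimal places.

n = 8, Σx = 192, Σy = 75, Σxy = 1508, Σx² = 5170
Sxx = Σx² − (Σx)²/n = 5170 − 4608 = 562
Sxy = Σxy − (Σx)(Σy)/n = 1508 − 1800 = -292
b = Sxy/Sxx = -292/562 = -0.519573
a = ȳ − b·x̄ = 9.375 − (-0.519573)·24 = 21.844751
Set a + b·x = 13.9: x = (13.9 − 21.844751) / (-0.519573) = 15.290925

15.29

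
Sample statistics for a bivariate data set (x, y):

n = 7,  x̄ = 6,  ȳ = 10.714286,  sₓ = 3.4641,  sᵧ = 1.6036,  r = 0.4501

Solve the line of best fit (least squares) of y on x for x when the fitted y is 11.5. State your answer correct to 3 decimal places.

9.771

b = r · sᵧ/sₓ = 0.4501 · 1.6036/3.4641 = 0.208360
a = ȳ − b·x̄ = 10.714286 − 0.208360·6 = 9.464125
Set a + b·x = 11.5: x = (11.5 − 9.464125) / 0.208360 = 9.770942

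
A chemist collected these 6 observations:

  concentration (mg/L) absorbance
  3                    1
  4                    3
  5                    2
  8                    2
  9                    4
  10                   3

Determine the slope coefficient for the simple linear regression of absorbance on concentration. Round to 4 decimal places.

n = 6, Σx = 39, Σy = 15, Σxy = 107, Σx² = 295
Sxx = Σx² − (Σx)²/n = 295 − 253.5 = 41.5
Sxy = Σxy − (Σx)(Σy)/n = 107 − 97.5 = 9.5
b = Sxy/Sxx = 9.5/41.5 = 0.228916

0.2289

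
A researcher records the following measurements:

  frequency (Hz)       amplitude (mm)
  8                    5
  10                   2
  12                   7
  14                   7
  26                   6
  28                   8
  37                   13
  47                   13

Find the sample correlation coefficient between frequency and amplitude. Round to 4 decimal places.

0.8720

n = 8, Σx = 182, Σy = 61, Σxy = 1714, Σx² = 5542, Σy² = 565
Sxx = Σx² − (Σx)²/n = 5542 − 4140.5 = 1401.5
Sxy = Σxy − (Σx)(Σy)/n = 1714 − 1387.75 = 326.25
Syy = Σy² − (Σy)²/n = 565 − 465.125 = 99.875
r = Sxy/√(Sxx·Syy) = 326.25/√(139974.8125) = 326.25/374.132079 = 0.872018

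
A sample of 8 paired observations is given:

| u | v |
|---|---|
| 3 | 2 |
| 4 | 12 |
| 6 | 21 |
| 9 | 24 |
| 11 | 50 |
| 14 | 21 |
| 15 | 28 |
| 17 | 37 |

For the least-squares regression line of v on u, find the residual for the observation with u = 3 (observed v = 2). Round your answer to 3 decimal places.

n = 8, Σx = 79, Σy = 195, Σxy = 2289, Σx² = 973
Sxx = Σx² − (Σx)²/n = 973 − 780.125 = 192.875
Sxy = Σxy − (Σx)(Σy)/n = 2289 − 1925.625 = 363.375
b = Sxy/Sxx = 363.375/192.875 = 1.883992
a = ȳ − b·x̄ = 24.375 − 1.883992·9.875 = 5.770577
ŷ(3) = 5.770577 + 1.883992·3 = 11.422553
residual = y − ŷ = 2 − 11.422553 = -9.422553

-9.423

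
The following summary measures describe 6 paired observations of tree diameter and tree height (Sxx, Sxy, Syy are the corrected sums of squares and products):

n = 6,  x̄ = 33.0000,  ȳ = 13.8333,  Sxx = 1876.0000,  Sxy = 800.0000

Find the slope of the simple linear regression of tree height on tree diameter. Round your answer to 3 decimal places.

b = Sxy/Sxx = 800/1876 = 0.426439

0.426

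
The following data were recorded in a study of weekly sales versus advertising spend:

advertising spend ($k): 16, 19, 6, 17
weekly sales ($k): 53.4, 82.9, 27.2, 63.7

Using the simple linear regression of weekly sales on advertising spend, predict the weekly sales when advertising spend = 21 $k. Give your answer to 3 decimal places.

81.333

n = 4, Σx = 58, Σy = 227.2, Σxy = 3675.6, Σx² = 942
Sxx = Σx² − (Σx)²/n = 942 − 841 = 101
Sxy = Σxy − (Σx)(Σy)/n = 3675.6 − 3294.4 = 381.2
b = Sxy/Sxx = 381.2/101 = 3.774257
a = ȳ − b·x̄ = 56.8 − 3.774257·14.5 = 2.073267
ŷ(21) = a + b·21 = 2.073267 + 3.774257·21 = 81.332673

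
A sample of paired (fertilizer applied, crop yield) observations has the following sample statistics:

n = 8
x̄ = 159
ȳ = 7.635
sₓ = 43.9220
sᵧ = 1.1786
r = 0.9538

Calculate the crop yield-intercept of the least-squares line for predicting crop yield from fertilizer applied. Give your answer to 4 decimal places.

b = r · sᵧ/sₓ = 0.9538 · 1.1786/43.922 = 0.025594
a = ȳ − b·x̄ = 7.635 − 0.025594·159 = 3.565521

3.5655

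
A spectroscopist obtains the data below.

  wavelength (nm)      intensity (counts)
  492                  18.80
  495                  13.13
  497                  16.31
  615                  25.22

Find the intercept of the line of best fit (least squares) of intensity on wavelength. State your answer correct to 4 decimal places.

-21.0747

n = 4, Σx = 2099, Σy = 73.46, Σxy = 39365.32, Σx² = 1112323
Sxx = Σx² − (Σx)²/n = 1112323 − 1101450.25 = 10872.75
Sxy = Σxy − (Σx)(Σy)/n = 39365.32 − 38548.135 = 817.185
b = Sxy/Sxx = 817.185/10872.75 = 0.075159
a = ȳ − b·x̄ = 18.365 − 0.075159·524.75 = -21.074684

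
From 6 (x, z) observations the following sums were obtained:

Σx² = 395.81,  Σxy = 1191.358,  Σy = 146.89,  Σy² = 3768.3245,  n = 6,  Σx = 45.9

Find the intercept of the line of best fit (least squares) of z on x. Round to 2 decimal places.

Sxx = Σx² − (Σx)²/n = 395.81 − 351.135 = 44.675
Sxy = Σxy − (Σx)(Σy)/n = 1191.358 − 1123.7085 = 67.6495
b = Sxy/Sxx = 67.6495/44.675 = 1.514259
a = ȳ − b·x̄ = 24.481667 − 1.514259·7.65 = 12.897589

12.90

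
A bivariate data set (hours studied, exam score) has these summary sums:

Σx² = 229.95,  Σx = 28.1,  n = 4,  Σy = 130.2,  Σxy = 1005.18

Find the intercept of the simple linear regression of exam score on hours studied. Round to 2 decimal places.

Sxx = Σx² − (Σx)²/n = 229.95 − 197.4025 = 32.5475
Sxy = Σxy − (Σx)(Σy)/n = 1005.18 − 914.655 = 90.525
b = Sxy/Sxx = 90.525/32.5475 = 2.781320
a = ȳ − b·x̄ = 32.55 − 2.781320·7.025 = 13.011230

13.01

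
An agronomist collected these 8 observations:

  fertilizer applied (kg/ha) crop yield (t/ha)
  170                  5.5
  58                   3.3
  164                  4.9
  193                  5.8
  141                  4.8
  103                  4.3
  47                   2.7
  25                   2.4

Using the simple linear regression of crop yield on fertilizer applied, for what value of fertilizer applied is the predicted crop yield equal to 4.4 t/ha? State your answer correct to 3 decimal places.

n = 8, Σx = 901, Σy = 33.7, Σxy = 4356, Σx² = 129733
Sxx = Σx² − (Σx)²/n = 129733 − 101475.125 = 28257.875
Sxy = Σxy − (Σx)(Σy)/n = 4356 − 3795.4625 = 560.5375
b = Sxy/Sxx = 560.5375/28257.875 = 0.019837
a = ȳ − b·x̄ = 4.2125 − 0.019837·112.625 = 1.978414
Set a + b·x = 4.4: x = (4.4 − 1.978414) / 0.019837 = 122.077270

122.077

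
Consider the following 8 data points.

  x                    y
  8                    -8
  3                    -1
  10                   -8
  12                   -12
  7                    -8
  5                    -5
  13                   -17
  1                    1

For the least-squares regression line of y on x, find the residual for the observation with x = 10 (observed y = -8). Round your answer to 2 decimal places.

2.68

n = 8, Σx = 59, Σy = -58, Σxy = -592, Σx² = 561
Sxx = Σx² − (Σx)²/n = 561 − 435.125 = 125.875
Sxy = Σxy − (Σx)(Σy)/n = -592 − (-427.75) = -164.25
b = Sxy/Sxx = -164.25/125.875 = -1.304866
a = ȳ − b·x̄ = -7.25 − (-1.304866)·7.375 = 2.373386
ŷ(10) = 2.373386 + (-1.304866)·10 = -10.675273
residual = y − ŷ = -8 − (-10.675273) = 2.675273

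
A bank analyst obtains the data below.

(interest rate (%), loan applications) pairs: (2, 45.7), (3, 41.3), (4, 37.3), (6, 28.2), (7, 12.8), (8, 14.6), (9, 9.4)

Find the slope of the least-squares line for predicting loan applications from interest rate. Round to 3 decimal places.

n = 7, Σx = 39, Σy = 189.3, Σxy = 824.7, Σx² = 259
Sxx = Σx² − (Σx)²/n = 259 − 217.285714 = 41.714286
Sxy = Σxy − (Σx)(Σy)/n = 824.7 − 1054.671429 = -229.971429
b = Sxy/Sxx = -229.971429/41.714286 = -5.513014

-5.513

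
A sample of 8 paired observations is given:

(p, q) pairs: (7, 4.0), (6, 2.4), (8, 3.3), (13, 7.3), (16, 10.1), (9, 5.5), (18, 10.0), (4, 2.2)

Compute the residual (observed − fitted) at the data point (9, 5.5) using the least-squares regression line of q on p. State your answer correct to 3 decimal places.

0.608

n = 8, Σx = 81, Σy = 44.8, Σxy = 563.6, Σx² = 995
Sxx = Σx² − (Σx)²/n = 995 − 820.125 = 174.875
Sxy = Σxy − (Σx)(Σy)/n = 563.6 − 453.6 = 110
b = Sxy/Sxx = 110/174.875 = 0.629021
a = ȳ − b·x̄ = 5.6 − 0.629021·10.125 = -0.768835
ŷ(9) = -0.768835 + 0.629021·9 = 4.892352
residual = y − ŷ = 5.5 − 4.892352 = 0.607648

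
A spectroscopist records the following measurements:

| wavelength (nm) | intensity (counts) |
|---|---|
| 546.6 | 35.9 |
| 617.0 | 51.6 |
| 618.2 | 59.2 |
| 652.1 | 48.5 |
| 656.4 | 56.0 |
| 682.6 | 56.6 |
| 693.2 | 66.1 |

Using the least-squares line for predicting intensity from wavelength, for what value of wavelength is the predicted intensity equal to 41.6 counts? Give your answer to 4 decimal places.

n = 7, Σx = 4466.1, Σy = 373.9, Σxy = 240898.51, Σx² = 2864196.17
Sxx = Σx² − (Σx)²/n = 2864196.17 − 2849435.601429 = 14760.568571
Sxy = Σxy − (Σx)(Σy)/n = 240898.51 − 238553.541429 = 2344.968571
b = Sxy/Sxx = 2344.968571/14760.568571 = 0.158867
a = ȳ − b·x̄ = 53.414286 − 0.158867·638.014286 = -47.945187
Set a + b·x = 41.6: x = (41.6 − (-47.945187)) / 0.158867 = 563.648439

563.6484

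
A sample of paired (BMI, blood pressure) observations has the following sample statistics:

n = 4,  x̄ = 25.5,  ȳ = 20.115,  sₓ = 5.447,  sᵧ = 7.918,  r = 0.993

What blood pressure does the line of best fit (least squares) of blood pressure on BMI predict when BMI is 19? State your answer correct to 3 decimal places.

b = r · sᵧ/sₓ = 0.993 · 7.918/5.447 = 1.443469
a = ȳ − b·x̄ = 20.115 − 1.443469·25.5 = -16.693452
ŷ(19) = a + b·19 = -16.693452 + 1.443469·19 = 10.732453

10.732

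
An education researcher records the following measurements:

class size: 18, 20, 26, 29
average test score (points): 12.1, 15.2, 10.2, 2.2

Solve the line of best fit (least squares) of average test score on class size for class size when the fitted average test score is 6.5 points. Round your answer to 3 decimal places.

n = 4, Σx = 93, Σy = 39.7, Σxy = 850.8, Σx² = 2241
Sxx = Σx² − (Σx)²/n = 2241 − 2162.25 = 78.75
Sxy = Σxy − (Σx)(Σy)/n = 850.8 − 923.025 = -72.225
b = Sxy/Sxx = -72.225/78.75 = -0.917143
a = ȳ − b·x̄ = 9.925 − (-0.917143)·23.25 = 31.248571
Set a + b·x = 6.5: x = (6.5 − 31.248571) / (-0.917143) = 26.984424

26.984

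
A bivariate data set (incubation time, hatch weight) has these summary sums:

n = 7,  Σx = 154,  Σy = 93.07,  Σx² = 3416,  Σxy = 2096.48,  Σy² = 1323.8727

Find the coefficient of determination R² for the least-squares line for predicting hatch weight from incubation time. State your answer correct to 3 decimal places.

Sxx = Σx² − (Σx)²/n = 3416 − 3388 = 28
Sxy = Σxy − (Σx)(Σy)/n = 2096.48 − 2047.54 = 48.94
Syy = Σy² − (Σy)²/n = 1323.8727 − 1237.432129 = 86.440571
R² = Sxy²/(Sxx·Syy) = (48.94)²/(28·86.440571) = 0.989583

0.990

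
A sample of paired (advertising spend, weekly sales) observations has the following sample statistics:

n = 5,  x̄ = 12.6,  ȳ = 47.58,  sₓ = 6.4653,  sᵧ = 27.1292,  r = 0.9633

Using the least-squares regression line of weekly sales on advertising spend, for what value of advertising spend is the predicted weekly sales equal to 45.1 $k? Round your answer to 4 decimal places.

11.9865

b = r · sᵧ/sₓ = 0.9633 · 27.1292/6.4653 = 4.042126
a = ȳ − b·x̄ = 47.58 − 4.042126·12.6 = -3.350790
Set a + b·x = 45.1: x = (45.1 − (-3.350790)) / 4.042126 = 11.986462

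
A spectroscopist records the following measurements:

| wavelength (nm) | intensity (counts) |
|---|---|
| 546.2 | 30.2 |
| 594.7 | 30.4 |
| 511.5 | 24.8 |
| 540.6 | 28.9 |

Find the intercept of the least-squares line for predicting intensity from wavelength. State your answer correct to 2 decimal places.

-4.85

n = 4, Σx = 2193, Σy = 114.3, Σxy = 62882.66, Σx² = 1205883.14
Sxx = Σx² − (Σx)²/n = 1205883.14 − 1202312.25 = 3570.89
Sxy = Σxy − (Σx)(Σy)/n = 62882.66 − 62664.975 = 217.685
b = Sxy/Sxx = 217.685/3570.89 = 0.060961
a = ȳ − b·x̄ = 28.575 − 0.060961·548.25 = -4.846864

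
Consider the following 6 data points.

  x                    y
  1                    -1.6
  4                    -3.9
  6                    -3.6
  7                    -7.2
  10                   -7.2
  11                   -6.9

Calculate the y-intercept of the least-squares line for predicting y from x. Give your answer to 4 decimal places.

n = 6, Σx = 39, Σy = -30.4, Σxy = -237.1, Σx² = 323
Sxx = Σx² − (Σx)²/n = 323 − 253.5 = 69.5
Sxy = Σxy − (Σx)(Σy)/n = -237.1 − (-197.6) = -39.5
b = Sxy/Sxx = -39.5/69.5 = -0.568345
a = ȳ − b·x̄ = -5.066667 − (-0.568345)·6.5 = -1.372422

-1.3724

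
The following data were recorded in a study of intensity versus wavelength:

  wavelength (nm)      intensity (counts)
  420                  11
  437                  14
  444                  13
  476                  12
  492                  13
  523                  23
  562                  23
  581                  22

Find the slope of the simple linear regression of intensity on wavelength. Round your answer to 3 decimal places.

0.078

n = 8, Σx = 3935, Σy = 131, Σxy = 66355, Σx² = 1960079
Sxx = Σx² − (Σx)²/n = 1960079 − 1935528.125 = 24550.875
Sxy = Σxy − (Σx)(Σy)/n = 66355 − 64435.625 = 1919.375
b = Sxy/Sxx = 1919.375/24550.875 = 0.078179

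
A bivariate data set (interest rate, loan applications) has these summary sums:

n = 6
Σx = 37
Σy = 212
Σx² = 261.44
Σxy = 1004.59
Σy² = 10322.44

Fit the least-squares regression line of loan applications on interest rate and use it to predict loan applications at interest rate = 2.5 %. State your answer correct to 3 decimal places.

Sxx = Σx² − (Σx)²/n = 261.44 − 228.166667 = 33.273333
Sxy = Σxy − (Σx)(Σy)/n = 1004.59 − 1307.333333 = -302.743333
b = Sxy/Sxx = -302.743333/33.273333 = -9.098678
a = ȳ − b·x̄ = 35.333333 − (-9.098678)·6.166667 = 91.441845
ŷ(2.5) = a + b·2.5 = 91.441845 + (-9.098678)·2.5 = 68.695151

68.695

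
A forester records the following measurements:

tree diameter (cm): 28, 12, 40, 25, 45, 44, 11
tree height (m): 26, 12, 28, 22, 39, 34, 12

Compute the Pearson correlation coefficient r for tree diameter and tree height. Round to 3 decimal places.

0.972

n = 7, Σx = 205, Σy = 173, Σxy = 5925, Σx² = 7235, Σy² = 4909
Sxx = Σx² − (Σx)²/n = 7235 − 6003.571429 = 1231.428571
Sxy = Σxy − (Σx)(Σy)/n = 5925 − 5066.428571 = 858.571429
Syy = Σy² − (Σy)²/n = 4909 − 4275.571429 = 633.428571
r = Sxy/√(Sxx·Syy) = 858.571429/√(780022.040816) = 858.571429/883.188565 = 0.972127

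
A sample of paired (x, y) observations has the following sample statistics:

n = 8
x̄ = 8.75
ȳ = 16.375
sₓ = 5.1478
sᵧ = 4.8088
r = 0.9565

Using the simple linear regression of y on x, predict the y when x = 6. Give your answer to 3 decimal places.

b = r · sᵧ/sₓ = 0.9565 · 4.8088/5.1478 = 0.893511
a = ȳ − b·x̄ = 16.375 − 0.893511·8.75 = 8.556777
ŷ(6) = a + b·6 = 8.556777 + 0.893511·6 = 13.917844

13.918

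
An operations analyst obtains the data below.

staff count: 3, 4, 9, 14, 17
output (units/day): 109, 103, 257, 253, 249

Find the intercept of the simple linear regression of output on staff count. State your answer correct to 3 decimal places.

n = 5, Σx = 47, Σy = 971, Σxy = 10827, Σx² = 591
Sxx = Σx² − (Σx)²/n = 591 − 441.8 = 149.2
Sxy = Σxy − (Σx)(Σy)/n = 10827 − 9127.4 = 1699.6
b = Sxy/Sxx = 1699.6/149.2 = 11.391421
a = ȳ − b·x̄ = 194.2 − 11.391421·9.4 = 87.120643

87.121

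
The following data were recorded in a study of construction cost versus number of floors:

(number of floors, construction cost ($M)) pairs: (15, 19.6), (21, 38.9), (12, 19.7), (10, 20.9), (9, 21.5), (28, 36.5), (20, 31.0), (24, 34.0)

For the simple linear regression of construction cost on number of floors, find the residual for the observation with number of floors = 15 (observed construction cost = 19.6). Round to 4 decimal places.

-5.6960

n = 8, Σx = 139, Σy = 222.1, Σxy = 4207.8, Σx² = 2751
Sxx = Σx² − (Σx)²/n = 2751 − 2415.125 = 335.875
Sxy = Σxy − (Σx)(Σy)/n = 4207.8 − 3858.9875 = 348.8125
b = Sxy/Sxx = 348.8125/335.875 = 1.038519
a = ȳ − b·x̄ = 27.7625 − 1.038519·17.375 = 9.718236
ŷ(15) = 9.718236 + 1.038519·15 = 25.296018
residual = y − ŷ = 19.6 − 25.296018 = -5.696018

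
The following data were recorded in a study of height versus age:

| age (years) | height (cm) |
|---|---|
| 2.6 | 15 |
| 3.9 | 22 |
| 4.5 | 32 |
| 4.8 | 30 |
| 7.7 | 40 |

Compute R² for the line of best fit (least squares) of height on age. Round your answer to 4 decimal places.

0.8762

n = 5, Σx = 23.5, Σy = 139, Σxy = 720.8, Σx² = 124.55, Σy² = 4233
Sxx = Σx² − (Σx)²/n = 124.55 − 110.45 = 14.1
Sxy = Σxy − (Σx)(Σy)/n = 720.8 − 653.3 = 67.5
Syy = Σy² − (Σy)²/n = 4233 − 3864.2 = 368.8
R² = Sxy²/(Sxx·Syy) = (67.5)²/(14.1·368.8) = 0.876188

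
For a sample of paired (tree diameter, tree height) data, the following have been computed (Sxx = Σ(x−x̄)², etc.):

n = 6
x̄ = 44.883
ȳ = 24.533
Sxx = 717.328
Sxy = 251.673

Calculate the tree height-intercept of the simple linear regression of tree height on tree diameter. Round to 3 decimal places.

b = Sxy/Sxx = 251.673/717.328 = 0.350848
a = ȳ − b·x̄ = 24.533 − 0.350848·44.883 = 8.785895

8.786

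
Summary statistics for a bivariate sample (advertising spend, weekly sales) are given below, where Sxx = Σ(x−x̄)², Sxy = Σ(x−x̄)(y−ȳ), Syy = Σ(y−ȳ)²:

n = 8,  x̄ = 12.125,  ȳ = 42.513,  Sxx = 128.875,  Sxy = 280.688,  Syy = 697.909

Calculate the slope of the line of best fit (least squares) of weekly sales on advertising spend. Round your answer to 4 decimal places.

b = Sxy/Sxx = 280.688/128.875 = 2.177986

2.1780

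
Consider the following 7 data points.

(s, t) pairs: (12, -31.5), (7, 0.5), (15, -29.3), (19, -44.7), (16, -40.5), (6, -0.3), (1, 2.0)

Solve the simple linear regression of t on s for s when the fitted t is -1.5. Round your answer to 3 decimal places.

4.588

n = 7, Σx = 76, Σy = -143.8, Σxy = -2311.1, Σx² = 1072
Sxx = Σx² − (Σx)²/n = 1072 − 825.142857 = 246.857143
Sxy = Σxy − (Σx)(Σy)/n = -2311.1 − (-1561.257143) = -749.842857
b = Sxy/Sxx = -749.842857/246.857143 = -3.037558
a = ȳ − b·x̄ = -20.542857 − (-3.037558)·10.857143 = 12.436343
Set a + b·x = -1.5: x = (-1.5 − 12.436343) / (-3.037558) = 4.588009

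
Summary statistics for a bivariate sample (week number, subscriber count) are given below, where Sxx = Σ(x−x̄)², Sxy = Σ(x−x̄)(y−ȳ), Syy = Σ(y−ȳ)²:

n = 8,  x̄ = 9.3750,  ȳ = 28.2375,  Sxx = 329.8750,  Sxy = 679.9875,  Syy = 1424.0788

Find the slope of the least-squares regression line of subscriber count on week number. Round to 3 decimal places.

b = Sxy/Sxx = 679.9875/329.875 = 2.061349

2.061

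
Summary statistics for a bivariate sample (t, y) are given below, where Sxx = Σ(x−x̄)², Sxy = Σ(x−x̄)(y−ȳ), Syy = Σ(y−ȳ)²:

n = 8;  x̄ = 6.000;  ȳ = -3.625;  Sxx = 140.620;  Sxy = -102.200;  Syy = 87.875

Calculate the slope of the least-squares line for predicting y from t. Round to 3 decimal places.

-0.727

b = Sxy/Sxx = -102.2/140.62 = -0.726781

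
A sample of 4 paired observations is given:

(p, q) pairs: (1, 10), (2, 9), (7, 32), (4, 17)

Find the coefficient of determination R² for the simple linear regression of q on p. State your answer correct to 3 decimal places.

0.947

n = 4, Σx = 14, Σy = 68, Σxy = 320, Σx² = 70, Σy² = 1494
Sxx = Σx² − (Σx)²/n = 70 − 49 = 21
Sxy = Σxy − (Σx)(Σy)/n = 320 − 238 = 82
Syy = Σy² − (Σy)²/n = 1494 − 1156 = 338
R² = Sxy²/(Sxx·Syy) = (82)²/(21·338) = 0.947309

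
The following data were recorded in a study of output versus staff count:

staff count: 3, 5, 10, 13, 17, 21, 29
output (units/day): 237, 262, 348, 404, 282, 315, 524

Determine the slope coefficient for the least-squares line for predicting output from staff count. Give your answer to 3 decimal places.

8.267

n = 7, Σx = 98, Σy = 2372, Σxy = 37358, Σx² = 1874
Sxx = Σx² − (Σx)²/n = 1874 − 1372 = 502
Sxy = Σxy − (Σx)(Σy)/n = 37358 − 33208 = 4150
b = Sxy/Sxx = 4150/502 = 8.266932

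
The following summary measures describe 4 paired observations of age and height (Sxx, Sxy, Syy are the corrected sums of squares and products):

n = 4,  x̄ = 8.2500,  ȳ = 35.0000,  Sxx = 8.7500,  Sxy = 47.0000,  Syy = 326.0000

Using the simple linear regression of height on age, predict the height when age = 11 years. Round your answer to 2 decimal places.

b = Sxy/Sxx = 47/8.75 = 5.371429
a = ȳ − b·x̄ = 35 − 5.371429·8.25 = -9.314286
ŷ(11) = a + b·11 = -9.314286 + 5.371429·11 = 49.771429

49.77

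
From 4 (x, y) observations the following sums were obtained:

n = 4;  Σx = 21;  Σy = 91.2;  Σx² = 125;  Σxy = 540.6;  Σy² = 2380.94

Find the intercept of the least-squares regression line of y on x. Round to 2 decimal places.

Sxx = Σx² − (Σx)²/n = 125 − 110.25 = 14.75
Sxy = Σxy − (Σx)(Σy)/n = 540.6 − 478.8 = 61.8
b = Sxy/Sxx = 61.8/14.75 = 4.189831
a = ȳ − b·x̄ = 22.8 − 4.189831·5.25 = 0.803390

0.80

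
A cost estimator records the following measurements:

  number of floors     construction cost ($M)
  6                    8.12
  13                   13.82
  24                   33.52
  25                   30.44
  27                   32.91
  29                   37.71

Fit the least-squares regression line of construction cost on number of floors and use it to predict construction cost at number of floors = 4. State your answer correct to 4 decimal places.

4.2611

n = 6, Σx = 124, Σy = 156.52, Σxy = 3776.02, Σx² = 2976
Sxx = Σx² − (Σx)²/n = 2976 − 2562.666667 = 413.333333
Sxy = Σxy − (Σx)(Σy)/n = 3776.02 − 3234.746667 = 541.273333
b = Sxy/Sxx = 541.273333/413.333333 = 1.309532
a = ȳ − b·x̄ = 26.086667 − 1.309532·20.666667 = -0.977
ŷ(4) = a + b·4 = -0.977 + 1.309532·4 = 4.261129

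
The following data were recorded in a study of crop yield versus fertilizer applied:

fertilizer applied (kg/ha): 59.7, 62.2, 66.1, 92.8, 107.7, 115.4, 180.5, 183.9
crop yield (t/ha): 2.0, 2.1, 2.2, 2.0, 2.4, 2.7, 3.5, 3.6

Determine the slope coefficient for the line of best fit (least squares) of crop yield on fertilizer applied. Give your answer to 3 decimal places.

0.013

n = 8, Σx = 868.3, Σy = 20.5, Σxy = 2444.89, Σx² = 111729.89
Sxx = Σx² − (Σx)²/n = 111729.89 − 94243.11125 = 17486.77875
Sxy = Σxy − (Σx)(Σy)/n = 2444.89 − 2225.01875 = 219.87125
b = Sxy/Sxx = 219.87125/17486.77875 = 0.012574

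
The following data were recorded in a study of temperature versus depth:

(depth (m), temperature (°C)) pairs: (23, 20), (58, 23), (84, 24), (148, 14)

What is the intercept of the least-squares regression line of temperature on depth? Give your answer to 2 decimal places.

24.52

n = 4, Σx = 313, Σy = 81, Σxy = 5882, Σx² = 32853
Sxx = Σx² − (Σx)²/n = 32853 − 24492.25 = 8360.75
Sxy = Σxy − (Σx)(Σy)/n = 5882 − 6338.25 = -456.25
b = Sxy/Sxx = -456.25/8360.75 = -0.054570
a = ȳ − b·x̄ = 20.25 − (-0.054570)·78.25 = 24.520139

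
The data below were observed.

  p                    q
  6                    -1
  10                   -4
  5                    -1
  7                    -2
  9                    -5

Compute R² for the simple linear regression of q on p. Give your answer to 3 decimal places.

0.839

n = 5, Σx = 37, Σy = -13, Σxy = -110, Σx² = 291, Σy² = 47
Sxx = Σx² − (Σx)²/n = 291 − 273.8 = 17.2
Sxy = Σxy − (Σx)(Σy)/n = -110 − (-96.2) = -13.8
Syy = Σy² − (Σy)²/n = 47 − 33.8 = 13.2
R² = Sxy²/(Sxx·Syy) = (-13.8)²/(17.2·13.2) = 0.838795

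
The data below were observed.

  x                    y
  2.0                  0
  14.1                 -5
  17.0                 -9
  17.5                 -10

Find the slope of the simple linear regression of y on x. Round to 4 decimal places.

n = 4, Σx = 50.6, Σy = -24, Σxy = -398.5, Σx² = 798.06
Sxx = Σx² − (Σx)²/n = 798.06 − 640.09 = 157.97
Sxy = Σxy − (Σx)(Σy)/n = -398.5 − (-303.6) = -94.9
b = Sxy/Sxx = -94.9/157.97 = -0.600747

-0.6007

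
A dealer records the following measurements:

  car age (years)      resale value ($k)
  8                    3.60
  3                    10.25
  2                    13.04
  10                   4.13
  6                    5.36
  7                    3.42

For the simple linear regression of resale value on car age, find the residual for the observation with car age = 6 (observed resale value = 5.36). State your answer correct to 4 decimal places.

-1.2733

n = 6, Σx = 36, Σy = 39.8, Σxy = 183.03, Σx² = 262
Sxx = Σx² − (Σx)²/n = 262 − 216 = 46
Sxy = Σxy − (Σx)(Σy)/n = 183.03 − 238.8 = -55.77
b = Sxy/Sxx = -55.77/46 = -1.212391
a = ȳ − b·x̄ = 6.633333 − (-1.212391)·6 = 13.907681
ŷ(6) = 13.907681 + (-1.212391)·6 = 6.633333
residual = y − ŷ = 5.36 − 6.633333 = -1.273333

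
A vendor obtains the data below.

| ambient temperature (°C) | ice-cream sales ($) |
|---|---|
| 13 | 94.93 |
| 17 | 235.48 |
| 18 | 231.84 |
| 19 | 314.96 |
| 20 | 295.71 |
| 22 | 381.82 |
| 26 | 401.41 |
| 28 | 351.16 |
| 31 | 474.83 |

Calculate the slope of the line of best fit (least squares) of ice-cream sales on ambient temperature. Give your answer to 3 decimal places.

n = 9, Σx = 194, Σy = 2782.14, Σxy = 64697.72, Σx² = 4448
Sxx = Σx² − (Σx)²/n = 4448 − 4181.777778 = 266.222222
Sxy = Σxy − (Σx)(Σy)/n = 64697.72 − 59970.573333 = 4727.146667
b = Sxy/Sxx = 4727.146667/266.222222 = 17.756394

17.756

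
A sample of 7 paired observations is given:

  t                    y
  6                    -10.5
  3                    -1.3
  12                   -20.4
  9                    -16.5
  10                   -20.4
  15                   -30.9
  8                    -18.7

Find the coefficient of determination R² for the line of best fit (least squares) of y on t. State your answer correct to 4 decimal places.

n = 7, Σx = 63, Σy = -118.7, Σxy = -1277.3, Σx² = 659, Σy² = 2521.01
Sxx = Σx² − (Σx)²/n = 659 − 567 = 92
Sxy = Σxy − (Σx)(Σy)/n = -1277.3 − (-1068.3) = -209
Syy = Σy² − (Σy)²/n = 2521.01 − 2012.812857 = 508.197143
R² = Sxy²/(Sxx·Syy) = (-209)²/(92·508.197143) = 0.934270

0.9343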